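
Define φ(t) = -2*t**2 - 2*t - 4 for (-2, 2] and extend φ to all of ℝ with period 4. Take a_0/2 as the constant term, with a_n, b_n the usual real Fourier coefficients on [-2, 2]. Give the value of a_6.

a_6 = 1/2 ∫_{-2}^{2} φ(t) cos(3*pi*t) dt.
Integrating by parts twice (tabular method), an antiderivative of (-2*t**2 - 2*t - 4) cos(3*pi*t) is -2*t**2*sin(3*pi*t)/(3*pi) - 2*t*sin(3*pi*t)/(3*pi) - 4*t*cos(3*pi*t)/(9*pi**2) - 4*sin(3*pi*t)/(3*pi) + 4*sin(3*pi*t)/(27*pi**3) - 2*cos(3*pi*t)/(9*pi**2); evaluating from -2 to 2: ∫_{-2}^{2} (-2*t**2 - 2*t - 4) cos(3*pi*t) dt = (-10/(9*pi**2)) - (2/(3*pi**2)) = -16/(9*pi**2).
Hence a_6 = (1/2)·(-16/(9*pi**2)) = -8/(9*pi**2).

-8/(9*pi**2)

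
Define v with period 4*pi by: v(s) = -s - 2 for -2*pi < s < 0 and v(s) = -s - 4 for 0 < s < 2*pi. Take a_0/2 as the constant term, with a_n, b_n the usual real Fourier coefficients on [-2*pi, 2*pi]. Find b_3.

4*(-pi - 1)/(3*pi)

b_3 = (1/(2*pi)) ∫_{-2*pi}^{2*pi} v(s) sin(3*s/2) ds.
Split the integral at the breakpoints.
Integrating by parts (boundary term plus one more integral), an antiderivative of (-s - 2) sin(3*s/2) is 2*s*cos(3*s/2)/3 - 4*sin(3*s/2)/9 + 4*cos(3*s/2)/3; evaluating from -2*pi to 0: ∫_{-2*pi}^{0} (-s - 2) sin(3*s/2) ds = (4/3) - (-4/3 + 4*pi/3) = 8/3 - 4*pi/3.
Integrating by parts (boundary term plus one more integral), an antiderivative of (-s - 4) sin(3*s/2) is 2*s*cos(3*s/2)/3 - 4*sin(3*s/2)/9 + 8*cos(3*s/2)/3; evaluating from 0 to 2*pi: ∫_{0}^{2*pi} (-s - 4) sin(3*s/2) ds = (-4*pi/3 - 8/3) - (8/3) = -16/3 - 4*pi/3.
Summing the pieces and multiplying by (1/(2*pi)) gives b_3 = 4*(-pi - 1)/(3*pi).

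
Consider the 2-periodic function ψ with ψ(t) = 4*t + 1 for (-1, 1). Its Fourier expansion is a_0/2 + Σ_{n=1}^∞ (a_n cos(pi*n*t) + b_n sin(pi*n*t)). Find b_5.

b_5 = ∫_{-1}^{1} ψ(t) sin(5*pi*t) dt.
Integrating by parts (boundary term plus one more integral), an antiderivative of (4*t + 1) sin(5*pi*t) is -4*t*cos(5*pi*t)/(5*pi) + 4*sin(5*pi*t)/(25*pi**2) - cos(5*pi*t)/(5*pi); evaluating from -1 to 1: ∫_{-1}^{1} (4*t + 1) sin(5*pi*t) dt = (1/pi) - (-3/(5*pi)) = 8/(5*pi).
Hence b_5 = 8/(5*pi).

8/(5*pi)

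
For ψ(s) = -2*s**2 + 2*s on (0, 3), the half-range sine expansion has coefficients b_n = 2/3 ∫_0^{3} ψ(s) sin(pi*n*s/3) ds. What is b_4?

b_4 = 2/3 ∫_0^{3} (-2*s**2 + 2*s) sin(4*pi*s/3) ds.
Integrating by parts twice (tabular method), an antiderivative of (-2*s**2 + 2*s) sin(4*pi*s/3) is 3*s**2*cos(4*pi*s/3)/(2*pi) - 9*s*sin(4*pi*s/3)/(4*pi**2) - 3*s*cos(4*pi*s/3)/(2*pi) + 9*sin(4*pi*s/3)/(8*pi**2) - 27*cos(4*pi*s/3)/(16*pi**3); evaluating from 0 to 3: ∫_{0}^{3} (-2*s**2 + 2*s) sin(4*pi*s/3) ds = (-27/(16*pi**3) + 9/pi) - (-27/(16*pi**3)) = 9/pi.
Hence b_4 = (2/3)·(9/pi) = 6/pi.

6/pi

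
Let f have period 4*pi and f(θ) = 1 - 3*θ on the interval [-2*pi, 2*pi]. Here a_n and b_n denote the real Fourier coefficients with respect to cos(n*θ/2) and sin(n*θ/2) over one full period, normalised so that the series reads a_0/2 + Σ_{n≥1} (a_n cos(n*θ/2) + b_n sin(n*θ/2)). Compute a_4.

a_4 = (1/(2*pi)) ∫_{-2*pi}^{2*pi} f(θ) cos(2*θ) dθ.
Integrating by parts (boundary term plus one more integral), an antiderivative of (1 - 3*θ) cos(2*θ) is -3*θ*sin(2*θ)/2 + sin(2*θ)/2 - 3*cos(2*θ)/4; evaluating from -2*pi to 2*pi: ∫_{-2*pi}^{2*pi} (1 - 3*θ) cos(2*θ) dθ = (-3/4) - (-3/4) = 0.
Hence a_4 = (1/(2*pi))·(0) = 0.

0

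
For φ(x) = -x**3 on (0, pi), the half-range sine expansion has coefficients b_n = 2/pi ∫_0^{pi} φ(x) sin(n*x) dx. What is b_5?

b_5 = 2/pi ∫_0^{pi} (-x**3) sin(5*x) dx.
Integrating by parts three times (tabular method), an antiderivative of (-x**3) sin(5*x) is x**3*cos(5*x)/5 - 3*x**2*sin(5*x)/25 - 6*x*cos(5*x)/125 + 6*sin(5*x)/625; evaluating from 0 to pi: ∫_{0}^{pi} (-x**3) sin(5*x) dx = (pi*(6 - 25*pi**2)/125) - (0) = pi*(6 - 25*pi**2)/125.
Hence b_5 = (2/pi)·(pi*(6 - 25*pi**2)/125) = 12/125 - 2*pi**2/5.

12/125 - 2*pi**2/5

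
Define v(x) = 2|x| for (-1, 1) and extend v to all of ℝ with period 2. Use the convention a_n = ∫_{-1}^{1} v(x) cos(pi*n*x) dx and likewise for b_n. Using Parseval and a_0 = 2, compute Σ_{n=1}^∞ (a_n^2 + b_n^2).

Parseval: a_0^2/2 + Σ_{n≥1} (a_n^2+b_n^2) = ∫_{-1}^{1} v(x)^2 dx = 8/3.
Subtract a_0^2/2 = 2: Σ (a_n^2+b_n^2) = 2/3.

2/3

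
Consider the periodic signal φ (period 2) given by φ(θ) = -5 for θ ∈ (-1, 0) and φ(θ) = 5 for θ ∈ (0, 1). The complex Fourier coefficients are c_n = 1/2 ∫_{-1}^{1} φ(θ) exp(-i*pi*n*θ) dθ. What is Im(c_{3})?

Since φ is real-valued, Im(c_{3}) = -1/2 ∫_{-1}^{1} φ(θ) sin(3*pi*θ) dθ = -b_{3}/2.
φ is odd and sin(3*pi*θ) is odd, so the integrand is even: ∫_{-1}^{1} φ(θ) sin(3*pi*θ) dθ = 2∫_0^{1} φ(θ) sin(3*pi*θ) dθ.
Directly, an antiderivative of (5) sin(3*pi*θ) is -5*cos(3*pi*θ)/(3*pi); evaluating from 0 to 1: ∫_{0}^{1} (5) sin(3*pi*θ) dθ = (5/(3*pi)) - (-5/(3*pi)) = 10/(3*pi).
So ∫_{-1}^{1} φ(θ) sin(3*pi*θ) dθ = 20/(3*pi).
Hence Im(c_{3}) = (-1/2)·(20/(3*pi)) = -10/(3*pi).

-10/(3*pi)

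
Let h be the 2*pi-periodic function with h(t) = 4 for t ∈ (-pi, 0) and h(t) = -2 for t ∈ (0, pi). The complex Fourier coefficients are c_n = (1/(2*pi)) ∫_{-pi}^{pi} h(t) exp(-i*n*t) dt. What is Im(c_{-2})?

0

Since h is real-valued, Im(c_{-2}) = -(1/(2*pi)) ∫_{-pi}^{pi} h(t) sin(-2*t) dt = b_{2}/2.
Split the integral at the breakpoints.
Directly, an antiderivative of (4) sin(-2*t) is 2*cos(2*t); evaluating from -pi to 0: ∫_{-pi}^{0} (4) sin(-2*t) dt = (2) - (2) = 0.
Directly, an antiderivative of (-2) sin(-2*t) is -cos(2*t); evaluating from 0 to pi: ∫_{0}^{pi} (-2) sin(-2*t) dt = (-1) - (-1) = 0.
So ∫_{-pi}^{pi} h(t) sin(-2*t) dt = 0.
Hence Im(c_{-2}) = (-1/(2*pi))·(0) = 0.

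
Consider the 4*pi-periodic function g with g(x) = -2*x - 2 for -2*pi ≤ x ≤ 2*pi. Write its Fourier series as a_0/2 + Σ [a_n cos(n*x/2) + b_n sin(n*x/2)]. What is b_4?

2

b_4 = (1/(2*pi)) ∫_{-2*pi}^{2*pi} g(x) sin(2*x) dx.
Integrating by parts (boundary term plus one more integral), an antiderivative of (-2*x - 2) sin(2*x) is x*cos(2*x) - sin(2*x)/2 + cos(2*x); evaluating from -2*pi to 2*pi: ∫_{-2*pi}^{2*pi} (-2*x - 2) sin(2*x) dx = (1 + 2*pi) - (1 - 2*pi) = 4*pi.
Hence b_4 = (1/(2*pi))·(4*pi) = 2.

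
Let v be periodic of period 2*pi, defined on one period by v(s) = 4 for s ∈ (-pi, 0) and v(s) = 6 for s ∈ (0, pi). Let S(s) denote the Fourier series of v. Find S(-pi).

At s = -pi the one-sided limits are v(-pi^-) = 6 and v(-pi^+) = 4.
By Dirichlet's theorem the series converges to their average, [(6) + (4)]/2 = 5.

5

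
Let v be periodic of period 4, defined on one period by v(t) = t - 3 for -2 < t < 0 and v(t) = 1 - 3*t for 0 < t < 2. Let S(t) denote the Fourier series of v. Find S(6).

-5

t = 6 differs from t = -2 by 2 full period(s), and the series is 4-periodic.
v is continuous at t = -2 with value -5, so the series converges to -5 there.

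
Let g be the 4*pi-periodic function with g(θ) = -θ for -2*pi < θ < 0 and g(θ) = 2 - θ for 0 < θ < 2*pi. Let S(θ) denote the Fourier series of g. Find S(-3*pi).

2 - pi

θ = -3*pi differs from θ = pi by -1 full period(s), and the series is 4*pi-periodic.
g is continuous at θ = pi with value 2 - pi, so the series converges to 2 - pi there.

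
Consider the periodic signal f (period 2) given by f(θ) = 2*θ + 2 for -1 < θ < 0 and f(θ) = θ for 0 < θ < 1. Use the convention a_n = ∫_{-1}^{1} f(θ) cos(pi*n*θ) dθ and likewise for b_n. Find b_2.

b_2 = ∫_{-1}^{1} f(θ) sin(2*pi*θ) dθ.
Split the integral at the breakpoints.
Integrating by parts (boundary term plus one more integral), an antiderivative of (2*θ + 2) sin(2*pi*θ) is -θ*cos(2*pi*θ)/pi + sin(2*pi*θ)/(2*pi**2) - cos(2*pi*θ)/pi; evaluating from -1 to 0: ∫_{-1}^{0} (2*θ + 2) sin(2*pi*θ) dθ = (-1/pi) - (0) = -1/pi.
Integrating by parts (boundary term plus one more integral), an antiderivative of (θ) sin(2*pi*θ) is -θ*cos(2*pi*θ)/(2*pi) + sin(2*pi*θ)/(4*pi**2); evaluating from 0 to 1: ∫_{0}^{1} (θ) sin(2*pi*θ) dθ = (-1/(2*pi)) - (0) = -1/(2*pi).
Summing the pieces gives b_2 = -3/(2*pi).

-3/(2*pi)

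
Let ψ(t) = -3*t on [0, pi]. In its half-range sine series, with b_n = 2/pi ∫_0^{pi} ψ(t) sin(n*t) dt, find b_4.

3/2

b_4 = 2/pi ∫_0^{pi} (-3*t) sin(4*t) dt.
Integrating by parts (boundary term plus one more integral), an antiderivative of (-3*t) sin(4*t) is 3*t*cos(4*t)/4 - 3*sin(4*t)/16; evaluating from 0 to pi: ∫_{0}^{pi} (-3*t) sin(4*t) dt = (3*pi/4) - (0) = 3*pi/4.
Hence b_4 = (2/pi)·(3*pi/4) = 3/2.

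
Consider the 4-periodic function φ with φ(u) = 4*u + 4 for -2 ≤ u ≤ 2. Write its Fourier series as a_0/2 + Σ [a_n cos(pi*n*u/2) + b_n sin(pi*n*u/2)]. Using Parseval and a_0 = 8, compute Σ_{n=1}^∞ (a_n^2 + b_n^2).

128/3

Parseval: a_0^2/2 + Σ_{n≥1} (a_n^2+b_n^2) = 1/2 ∫_{-2}^{2} φ(u)^2 du = 224/3.
Subtract a_0^2/2 = 32: Σ (a_n^2+b_n^2) = 128/3.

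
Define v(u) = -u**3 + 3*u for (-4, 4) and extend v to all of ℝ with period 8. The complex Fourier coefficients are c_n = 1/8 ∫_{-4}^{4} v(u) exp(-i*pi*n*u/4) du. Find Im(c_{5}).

Since v is real-valued, Im(c_{5}) = -1/8 ∫_{-4}^{4} v(u) sin(5*pi*u/4) du = -b_{5}/2.
v is odd and sin(5*pi*u/4) is odd, so the integrand is even: ∫_{-4}^{4} v(u) sin(5*pi*u/4) du = 2∫_0^{4} v(u) sin(5*pi*u/4) du.
Integrating by parts three times (tabular method), an antiderivative of (-u**3 + 3*u) sin(5*pi*u/4) is 4*u**3*cos(5*pi*u/4)/(5*pi) - 48*u**2*sin(5*pi*u/4)/(25*pi**2) - 12*u*cos(5*pi*u/4)/(5*pi) - 384*u*cos(5*pi*u/4)/(125*pi**3) + 1536*sin(5*pi*u/4)/(625*pi**4) + 48*sin(5*pi*u/4)/(25*pi**2); evaluating from 0 to 4: ∫_{0}^{4} (-u**3 + 3*u) sin(5*pi*u/4) du = (16*(96 - 325*pi**2)/(125*pi**3)) - (0) = 16*(96 - 325*pi**2)/(125*pi**3).
So ∫_{-4}^{4} v(u) sin(5*pi*u/4) du = 32*(96 - 325*pi**2)/(125*pi**3).
Hence Im(c_{5}) = (-1/8)·(32*(96 - 325*pi**2)/(125*pi**3)) = 4*(-96 + 325*pi**2)/(125*pi**3).

4*(-96 + 325*pi**2)/(125*pi**3)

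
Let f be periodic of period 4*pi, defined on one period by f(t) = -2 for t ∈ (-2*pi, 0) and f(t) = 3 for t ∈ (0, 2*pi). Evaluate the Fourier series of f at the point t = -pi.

-2

f is continuous at t = -pi with value -2, so the series converges to -2 there.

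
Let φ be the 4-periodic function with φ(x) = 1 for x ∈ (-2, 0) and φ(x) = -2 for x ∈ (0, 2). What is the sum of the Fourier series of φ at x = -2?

-1/2

At x = -2 the one-sided limits are φ(-2^-) = -2 and φ(-2^+) = 1.
By Dirichlet's theorem the series converges to their average, [(-2) + (1)]/2 = -1/2.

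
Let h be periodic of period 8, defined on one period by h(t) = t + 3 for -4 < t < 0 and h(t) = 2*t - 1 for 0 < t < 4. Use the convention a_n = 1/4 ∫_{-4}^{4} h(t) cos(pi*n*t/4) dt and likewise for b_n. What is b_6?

b_6 = 1/4 ∫_{-4}^{4} h(t) sin(3*pi*t/2) dt.
Split the integral at the breakpoints.
Integrating by parts (boundary term plus one more integral), an antiderivative of (t + 3) sin(3*pi*t/2) is -2*t*cos(3*pi*t/2)/(3*pi) + 4*sin(3*pi*t/2)/(9*pi**2) - 2*cos(3*pi*t/2)/pi; evaluating from -4 to 0: ∫_{-4}^{0} (t + 3) sin(3*pi*t/2) dt = (-2/pi) - (2/(3*pi)) = -8/(3*pi).
Integrating by parts (boundary term plus one more integral), an antiderivative of (2*t - 1) sin(3*pi*t/2) is -4*t*cos(3*pi*t/2)/(3*pi) + 8*sin(3*pi*t/2)/(9*pi**2) + 2*cos(3*pi*t/2)/(3*pi); evaluating from 0 to 4: ∫_{0}^{4} (2*t - 1) sin(3*pi*t/2) dt = (-14/(3*pi)) - (2/(3*pi)) = -16/(3*pi).
Summing the pieces and multiplying by (1/4) gives b_6 = -2/pi.

-2/pi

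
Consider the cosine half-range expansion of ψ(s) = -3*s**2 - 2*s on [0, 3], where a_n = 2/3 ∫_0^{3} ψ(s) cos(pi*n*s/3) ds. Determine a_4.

a_4 = 2/3 ∫_0^{3} (-3*s**2 - 2*s) cos(4*pi*s/3) ds.
Integrating by parts twice (tabular method), an antiderivative of (-3*s**2 - 2*s) cos(4*pi*s/3) is -9*s**2*sin(4*pi*s/3)/(4*pi) - 3*s*sin(4*pi*s/3)/(2*pi) - 27*s*cos(4*pi*s/3)/(8*pi**2) + 81*sin(4*pi*s/3)/(32*pi**3) - 9*cos(4*pi*s/3)/(8*pi**2); evaluating from 0 to 3: ∫_{0}^{3} (-3*s**2 - 2*s) cos(4*pi*s/3) ds = (-45/(4*pi**2)) - (-9/(8*pi**2)) = -81/(8*pi**2).
Hence a_4 = (2/3)·(-81/(8*pi**2)) = -27/(4*pi**2).

-27/(4*pi**2)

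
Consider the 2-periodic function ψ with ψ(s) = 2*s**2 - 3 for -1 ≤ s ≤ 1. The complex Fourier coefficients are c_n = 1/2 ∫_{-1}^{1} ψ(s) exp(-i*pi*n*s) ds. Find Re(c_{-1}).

-4/pi**2

Since ψ is real-valued, Re(c_{-1}) = 1/2 ∫_{-1}^{1} ψ(s) cos(-pi*s) ds = a_{1}/2.
ψ is even and cos(-pi*s) is even, so the integrand is even: ∫_{-1}^{1} ψ(s) cos(-pi*s) ds = 2∫_0^{1} ψ(s) cos(-pi*s) ds.
Integrating by parts twice (tabular method), an antiderivative of (2*s**2 - 3) cos(-pi*s) is 2*s**2*sin(pi*s)/pi + 4*s*cos(pi*s)/pi**2 - 3*sin(pi*s)/pi - 4*sin(pi*s)/pi**3; evaluating from 0 to 1: ∫_{0}^{1} (2*s**2 - 3) cos(-pi*s) ds = (-4/pi**2) - (0) = -4/pi**2.
So ∫_{-1}^{1} ψ(s) cos(-pi*s) ds = -8/pi**2.
Hence Re(c_{-1}) = (1/2)·(-8/pi**2) = -4/pi**2.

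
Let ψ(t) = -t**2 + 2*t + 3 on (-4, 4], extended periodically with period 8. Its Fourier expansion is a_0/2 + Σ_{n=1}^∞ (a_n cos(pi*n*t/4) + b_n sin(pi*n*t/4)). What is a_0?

a_0 = 1/4 ∫_{-4}^{4} ψ(t) dt = 1/4 · (-56/3) = -14/3.

-14/3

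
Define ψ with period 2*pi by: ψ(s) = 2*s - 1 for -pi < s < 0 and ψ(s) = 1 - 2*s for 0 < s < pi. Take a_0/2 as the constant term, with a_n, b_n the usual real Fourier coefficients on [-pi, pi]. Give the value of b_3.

4/(3*pi)

b_3 = 1/pi ∫_{-pi}^{pi} ψ(s) sin(3*s) ds.
Split the integral at the breakpoints.
Integrating by parts (boundary term plus one more integral), an antiderivative of (2*s - 1) sin(3*s) is -2*s*cos(3*s)/3 + 2*sin(3*s)/9 + cos(3*s)/3; evaluating from -pi to 0: ∫_{-pi}^{0} (2*s - 1) sin(3*s) ds = (1/3) - (-2*pi/3 - 1/3) = 2/3 + 2*pi/3.
Integrating by parts (boundary term plus one more integral), an antiderivative of (1 - 2*s) sin(3*s) is 2*s*cos(3*s)/3 - 2*sin(3*s)/9 - cos(3*s)/3; evaluating from 0 to pi: ∫_{0}^{pi} (1 - 2*s) sin(3*s) ds = (1/3 - 2*pi/3) - (-1/3) = 2/3 - 2*pi/3.
Summing the pieces and multiplying by (1/pi) gives b_3 = 4/(3*pi).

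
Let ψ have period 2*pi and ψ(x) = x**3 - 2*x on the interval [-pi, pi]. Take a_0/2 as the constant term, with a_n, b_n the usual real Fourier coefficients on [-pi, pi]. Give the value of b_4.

19/16 - pi**2/2

b_4 = 1/pi ∫_{-pi}^{pi} ψ(x) sin(4*x) dx.
ψ is odd and sin(4*x) is odd, so the integrand is even and b_4 = 2/pi ∫_0^{pi} ψ(x) sin(4*x) dx.
Integrating by parts three times (tabular method), an antiderivative of (x**3 - 2*x) sin(4*x) is -x**3*cos(4*x)/4 + 3*x**2*sin(4*x)/16 + 19*x*cos(4*x)/32 - 19*sin(4*x)/128; evaluating from 0 to pi: ∫_{0}^{pi} (x**3 - 2*x) sin(4*x) dx = (pi*(19 - 8*pi**2)/32) - (0) = pi*(19 - 8*pi**2)/32.
Hence b_4 = (2/pi)·(pi*(19 - 8*pi**2)/32) = 19/16 - pi**2/2.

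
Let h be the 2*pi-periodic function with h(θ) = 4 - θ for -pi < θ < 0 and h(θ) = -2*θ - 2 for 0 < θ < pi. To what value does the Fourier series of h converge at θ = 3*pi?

θ = 3*pi differs from θ = pi by 1 full period(s), and the series is 2*pi-periodic.
At θ = pi the one-sided limits are h(pi^-) = -2*pi - 2 and h(pi^+) = pi + 4.
By Dirichlet's theorem the series converges to their average, [(-2*pi - 2) + (pi + 4)]/2 = 1 - pi/2.

1 - pi/2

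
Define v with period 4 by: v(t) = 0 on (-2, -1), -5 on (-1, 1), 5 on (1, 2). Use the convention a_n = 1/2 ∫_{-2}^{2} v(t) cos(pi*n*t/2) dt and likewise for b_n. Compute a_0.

a_0 = 1/2 ∫_{-2}^{2} v(t) dt = 1/2 · (-5) = -5/2.

-5/2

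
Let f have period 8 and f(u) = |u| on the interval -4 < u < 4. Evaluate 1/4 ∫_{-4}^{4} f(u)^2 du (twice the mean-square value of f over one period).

32/3

1/4 ∫_{-4}^{4} f(u)^2 du = 1/4 · (128/3) = 32/3.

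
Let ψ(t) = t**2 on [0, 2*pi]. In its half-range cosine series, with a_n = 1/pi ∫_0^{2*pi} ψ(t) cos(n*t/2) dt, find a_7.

-16/49

a_7 = 1/pi ∫_0^{2*pi} (t**2) cos(7*t/2) dt.
Integrating by parts twice (tabular method), an antiderivative of (t**2) cos(7*t/2) is 2*t**2*sin(7*t/2)/7 + 8*t*cos(7*t/2)/49 - 16*sin(7*t/2)/343; evaluating from 0 to 2*pi: ∫_{0}^{2*pi} (t**2) cos(7*t/2) dt = (-16*pi/49) - (0) = -16*pi/49.
Hence a_7 = (1/pi)·(-16*pi/49) = -16/49.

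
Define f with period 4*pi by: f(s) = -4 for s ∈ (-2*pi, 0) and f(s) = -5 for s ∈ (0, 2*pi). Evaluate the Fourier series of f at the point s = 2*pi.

s = 2*pi differs from s = -2*pi by 1 full period(s), and the series is 4*pi-periodic.
At s = -2*pi the one-sided limits are f(-2*pi^-) = -5 and f(-2*pi^+) = -4.
By Dirichlet's theorem the series converges to their average, [(-5) + (-4)]/2 = -9/2.

-9/2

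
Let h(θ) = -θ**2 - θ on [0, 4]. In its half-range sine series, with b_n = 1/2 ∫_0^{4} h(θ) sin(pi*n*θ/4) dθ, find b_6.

b_6 = 1/2 ∫_0^{4} (-θ**2 - θ) sin(3*pi*θ/2) dθ.
Integrating by parts twice (tabular method), an antiderivative of (-θ**2 - θ) sin(3*pi*θ/2) is 2*θ**2*cos(3*pi*θ/2)/(3*pi) - 8*θ*sin(3*pi*θ/2)/(9*pi**2) + 2*θ*cos(3*pi*θ/2)/(3*pi) - 4*sin(3*pi*θ/2)/(9*pi**2) - 16*cos(3*pi*θ/2)/(27*pi**3); evaluating from 0 to 4: ∫_{0}^{4} (-θ**2 - θ) sin(3*pi*θ/2) dθ = (8*(-2 + 45*pi**2)/(27*pi**3)) - (-16/(27*pi**3)) = 40/(3*pi).
Hence b_6 = (1/2)·(40/(3*pi)) = 20/(3*pi).

20/(3*pi)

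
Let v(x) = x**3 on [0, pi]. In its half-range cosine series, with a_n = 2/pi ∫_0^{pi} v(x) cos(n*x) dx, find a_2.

3*pi/2

a_2 = 2/pi ∫_0^{pi} (x**3) cos(2*x) dx.
Integrating by parts three times (tabular method), an antiderivative of (x**3) cos(2*x) is x**3*sin(2*x)/2 + 3*x**2*cos(2*x)/4 - 3*x*sin(2*x)/4 - 3*cos(2*x)/8; evaluating from 0 to pi: ∫_{0}^{pi} (x**3) cos(2*x) dx = (-3/8 + 3*pi**2/4) - (-3/8) = 3*pi**2/4.
Hence a_2 = (2/pi)·(3*pi**2/4) = 3*pi/2.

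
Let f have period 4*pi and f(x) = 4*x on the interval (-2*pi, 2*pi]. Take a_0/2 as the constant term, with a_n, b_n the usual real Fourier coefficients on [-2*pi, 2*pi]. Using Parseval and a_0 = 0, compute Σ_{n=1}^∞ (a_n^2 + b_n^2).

Parseval: a_0^2/2 + Σ_{n≥1} (a_n^2+b_n^2) = (1/(2*pi)) ∫_{-2*pi}^{2*pi} f(x)^2 dx = 128*pi**2/3.
Subtract a_0^2/2 = 0: Σ (a_n^2+b_n^2) = 128*pi**2/3.

128*pi**2/3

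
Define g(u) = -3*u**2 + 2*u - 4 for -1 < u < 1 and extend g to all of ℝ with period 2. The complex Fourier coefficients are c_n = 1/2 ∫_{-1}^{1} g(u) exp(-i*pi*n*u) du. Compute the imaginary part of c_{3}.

Since g is real-valued, Im(c_{3}) = -1/2 ∫_{-1}^{1} g(u) sin(3*pi*u) du = -b_{3}/2.
Integrating by parts twice (tabular method), an antiderivative of (-3*u**2 + 2*u - 4) sin(3*pi*u) is u**2*cos(3*pi*u)/pi - 2*u*sin(3*pi*u)/(3*pi**2) - 2*u*cos(3*pi*u)/(3*pi) + 2*sin(3*pi*u)/(9*pi**2) - 2*cos(3*pi*u)/(9*pi**3) + 4*cos(3*pi*u)/(3*pi); evaluating from -1 to 1: ∫_{-1}^{1} (-3*u**2 + 2*u - 4) sin(3*pi*u) du = ((2 - 15*pi**2)/(9*pi**3)) - (-3/pi + 2/(9*pi**3)) = 4/(3*pi).
Hence Im(c_{3}) = (-1/2)·(4/(3*pi)) = -2/(3*pi).

-2/(3*pi)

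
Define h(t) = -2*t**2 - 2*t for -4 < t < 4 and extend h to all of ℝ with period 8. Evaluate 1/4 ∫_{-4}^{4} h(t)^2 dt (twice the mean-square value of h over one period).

6784/15

1/4 ∫_{-4}^{4} h(t)^2 dt = 1/4 · (27136/15) = 6784/15.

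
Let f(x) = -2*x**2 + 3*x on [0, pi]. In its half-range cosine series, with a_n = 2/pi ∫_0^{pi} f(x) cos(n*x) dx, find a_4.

a_4 = 2/pi ∫_0^{pi} (-2*x**2 + 3*x) cos(4*x) dx.
Integrating by parts twice (tabular method), an antiderivative of (-2*x**2 + 3*x) cos(4*x) is -x**2*sin(4*x)/2 + 3*x*sin(4*x)/4 - x*cos(4*x)/4 + sin(4*x)/16 + 3*cos(4*x)/16; evaluating from 0 to pi: ∫_{0}^{pi} (-2*x**2 + 3*x) cos(4*x) dx = (3/16 - pi/4) - (3/16) = -pi/4.
Hence a_4 = (2/pi)·(-pi/4) = -1/2.

-1/2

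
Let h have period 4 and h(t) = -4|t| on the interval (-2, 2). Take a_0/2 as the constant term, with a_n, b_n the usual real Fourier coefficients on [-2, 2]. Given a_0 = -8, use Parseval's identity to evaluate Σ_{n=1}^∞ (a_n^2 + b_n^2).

32/3

Parseval: a_0^2/2 + Σ_{n≥1} (a_n^2+b_n^2) = 1/2 ∫_{-2}^{2} h(t)^2 dt = 128/3.
Subtract a_0^2/2 = 32: Σ (a_n^2+b_n^2) = 32/3.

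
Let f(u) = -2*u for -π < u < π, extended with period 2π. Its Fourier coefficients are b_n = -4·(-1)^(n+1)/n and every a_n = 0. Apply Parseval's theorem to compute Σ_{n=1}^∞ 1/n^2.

pi**2/6

Parseval: Σ b_n^2 = (1/π) ∫_{-π}^{π} f(u)^2 du = 8*pi**2/3.
Σ b_n^2 = Σ 16/n^2, so Σ 1/n^2 = (8*pi**2/3)/16 = pi**2/6.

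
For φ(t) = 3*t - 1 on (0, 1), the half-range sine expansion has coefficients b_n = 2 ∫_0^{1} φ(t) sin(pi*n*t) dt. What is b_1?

2/pi

b_1 = 2 ∫_0^{1} (3*t - 1) sin(pi*t) dt.
Integrating by parts (boundary term plus one more integral), an antiderivative of (3*t - 1) sin(pi*t) is -3*t*cos(pi*t)/pi + 3*sin(pi*t)/pi**2 + cos(pi*t)/pi; evaluating from 0 to 1: ∫_{0}^{1} (3*t - 1) sin(pi*t) dt = (2/pi) - (1/pi) = 1/pi.
Hence b_1 = 2·(1/pi) = 2/pi.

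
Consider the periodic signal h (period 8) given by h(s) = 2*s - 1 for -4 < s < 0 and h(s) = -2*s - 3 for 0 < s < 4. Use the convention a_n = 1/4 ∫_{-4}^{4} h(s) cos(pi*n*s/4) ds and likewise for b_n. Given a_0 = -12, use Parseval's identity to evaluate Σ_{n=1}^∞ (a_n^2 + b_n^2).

Parseval: a_0^2/2 + Σ_{n≥1} (a_n^2+b_n^2) = 1/4 ∫_{-4}^{4} h(s)^2 ds = 254/3.
Subtract a_0^2/2 = 72: Σ (a_n^2+b_n^2) = 38/3.

38/3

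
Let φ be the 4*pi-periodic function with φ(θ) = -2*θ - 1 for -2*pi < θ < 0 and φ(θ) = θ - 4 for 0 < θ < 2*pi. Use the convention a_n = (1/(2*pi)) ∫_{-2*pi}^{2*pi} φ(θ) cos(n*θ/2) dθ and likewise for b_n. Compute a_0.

-5 + 3*pi

a_0 = (1/(2*pi)) ∫_{-2*pi}^{2*pi} φ(θ) dθ = (1/(2*pi)) · (2*pi*(-5 + 3*pi)) = -5 + 3*pi.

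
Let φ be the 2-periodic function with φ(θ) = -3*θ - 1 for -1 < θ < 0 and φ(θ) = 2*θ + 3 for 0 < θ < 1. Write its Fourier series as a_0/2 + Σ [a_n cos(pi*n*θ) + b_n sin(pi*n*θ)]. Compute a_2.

a_2 = ∫_{-1}^{1} φ(θ) cos(2*pi*θ) dθ.
Split the integral at the breakpoints.
Integrating by parts (boundary term plus one more integral), an antiderivative of (-3*θ - 1) cos(2*pi*θ) is -3*θ*sin(2*pi*θ)/(2*pi) - sin(2*pi*θ)/(2*pi) - 3*cos(2*pi*θ)/(4*pi**2); evaluating from -1 to 0: ∫_{-1}^{0} (-3*θ - 1) cos(2*pi*θ) dθ = (-3/(4*pi**2)) - (-3/(4*pi**2)) = 0.
Integrating by parts (boundary term plus one more integral), an antiderivative of (2*θ + 3) cos(2*pi*θ) is θ*sin(2*pi*θ)/pi + 3*sin(2*pi*θ)/(2*pi) + cos(2*pi*θ)/(2*pi**2); evaluating from 0 to 1: ∫_{0}^{1} (2*θ + 3) cos(2*pi*θ) dθ = (1/(2*pi**2)) - (1/(2*pi**2)) = 0.
Summing the pieces gives a_2 = 0.

0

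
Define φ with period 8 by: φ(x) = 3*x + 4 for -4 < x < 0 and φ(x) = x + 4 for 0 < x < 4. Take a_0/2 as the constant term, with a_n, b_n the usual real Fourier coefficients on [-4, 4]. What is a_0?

4

a_0 = 1/4 ∫_{-4}^{4} φ(x) dx = 1/4 · (16) = 4.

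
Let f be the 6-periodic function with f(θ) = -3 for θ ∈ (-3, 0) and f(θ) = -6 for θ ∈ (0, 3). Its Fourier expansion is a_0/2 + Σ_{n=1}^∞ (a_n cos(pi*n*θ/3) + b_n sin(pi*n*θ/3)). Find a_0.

-9

a_0 = 1/3 ∫_{-3}^{3} f(θ) dθ = 1/3 · (-27) = -9.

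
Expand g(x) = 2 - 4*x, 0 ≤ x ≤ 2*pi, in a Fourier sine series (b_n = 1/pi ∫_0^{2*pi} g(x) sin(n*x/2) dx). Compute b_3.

8*(1 - 2*pi)/(3*pi)

b_3 = 1/pi ∫_0^{2*pi} (2 - 4*x) sin(3*x/2) dx.
Integrating by parts (boundary term plus one more integral), an antiderivative of (2 - 4*x) sin(3*x/2) is 8*x*cos(3*x/2)/3 - 16*sin(3*x/2)/9 - 4*cos(3*x/2)/3; evaluating from 0 to 2*pi: ∫_{0}^{2*pi} (2 - 4*x) sin(3*x/2) dx = (4/3 - 16*pi/3) - (-4/3) = 8/3 - 16*pi/3.
Hence b_3 = (1/pi)·(8/3 - 16*pi/3) = 8*(1 - 2*pi)/(3*pi).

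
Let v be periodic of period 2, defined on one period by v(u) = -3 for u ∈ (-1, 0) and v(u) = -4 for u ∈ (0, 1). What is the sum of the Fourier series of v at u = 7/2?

-3

u = 7/2 differs from u = -1/2 by 2 full period(s), and the series is 2-periodic.
v is continuous at u = -1/2 with value -3, so the series converges to -3 there.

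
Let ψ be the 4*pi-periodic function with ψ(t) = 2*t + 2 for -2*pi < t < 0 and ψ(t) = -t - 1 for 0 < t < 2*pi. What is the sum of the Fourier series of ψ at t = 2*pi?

At t = 2*pi the one-sided limits are ψ(2*pi^-) = -2*pi - 1 and ψ(2*pi^+) = 2 - 4*pi.
By Dirichlet's theorem the series converges to their average, [(-2*pi - 1) + (2 - 4*pi)]/2 = 1/2 - 3*pi.

1/2 - 3*pi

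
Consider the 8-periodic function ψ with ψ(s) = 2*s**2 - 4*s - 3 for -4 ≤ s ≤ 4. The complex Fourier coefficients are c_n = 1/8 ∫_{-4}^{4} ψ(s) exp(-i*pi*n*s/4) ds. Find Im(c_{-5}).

-16/(5*pi)

Since ψ is real-valued, Im(c_{-5}) = -1/8 ∫_{-4}^{4} ψ(s) sin(-5*pi*s/4) ds = b_{5}/2.
Integrating by parts twice (tabular method), an antiderivative of (2*s**2 - 4*s - 3) sin(-5*pi*s/4) is 8*s**2*cos(5*pi*s/4)/(5*pi) - 64*s*sin(5*pi*s/4)/(25*pi**2) - 16*s*cos(5*pi*s/4)/(5*pi) + 64*sin(5*pi*s/4)/(25*pi**2) - 12*cos(5*pi*s/4)/(5*pi) - 256*cos(5*pi*s/4)/(125*pi**3); evaluating from -4 to 4: ∫_{-4}^{4} (2*s**2 - 4*s - 3) sin(-5*pi*s/4) ds = (4*(64 - 325*pi**2)/(125*pi**3)) - (-36/pi + 256/(125*pi**3)) = 128/(5*pi).
Hence Im(c_{-5}) = (-1/8)·(128/(5*pi)) = -16/(5*pi).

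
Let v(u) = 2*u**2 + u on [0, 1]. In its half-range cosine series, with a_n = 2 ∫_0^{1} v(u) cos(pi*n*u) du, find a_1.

-12/pi**2

a_1 = 2 ∫_0^{1} (2*u**2 + u) cos(pi*u) du.
Integrating by parts twice (tabular method), an antiderivative of (2*u**2 + u) cos(pi*u) is 2*u**2*sin(pi*u)/pi + u*sin(pi*u)/pi + 4*u*cos(pi*u)/pi**2 - 4*sin(pi*u)/pi**3 + cos(pi*u)/pi**2; evaluating from 0 to 1: ∫_{0}^{1} (2*u**2 + u) cos(pi*u) du = (-5/pi**2) - (pi**(-2)) = -6/pi**2.
Hence a_1 = 2·(-6/pi**2) = -12/pi**2.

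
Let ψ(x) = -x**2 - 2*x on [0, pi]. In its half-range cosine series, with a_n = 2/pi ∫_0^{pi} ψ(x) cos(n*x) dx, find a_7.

4*(2 + pi)/(49*pi)

a_7 = 2/pi ∫_0^{pi} (-x**2 - 2*x) cos(7*x) dx.
Integrating by parts twice (tabular method), an antiderivative of (-x**2 - 2*x) cos(7*x) is -x**2*sin(7*x)/7 - 2*x*sin(7*x)/7 - 2*x*cos(7*x)/49 + 2*sin(7*x)/343 - 2*cos(7*x)/49; evaluating from 0 to pi: ∫_{0}^{pi} (-x**2 - 2*x) cos(7*x) dx = (2/49 + 2*pi/49) - (-2/49) = 4/49 + 2*pi/49.
Hence a_7 = (2/pi)·(4/49 + 2*pi/49) = 4*(2 + pi)/(49*pi).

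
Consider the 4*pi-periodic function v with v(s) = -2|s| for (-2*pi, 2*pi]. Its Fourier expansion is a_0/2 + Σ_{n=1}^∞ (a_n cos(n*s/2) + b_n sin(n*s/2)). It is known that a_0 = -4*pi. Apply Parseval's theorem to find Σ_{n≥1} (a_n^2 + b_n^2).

Parseval: a_0^2/2 + Σ_{n≥1} (a_n^2+b_n^2) = (1/(2*pi)) ∫_{-2*pi}^{2*pi} v(s)^2 ds = 32*pi**2/3.
Subtract a_0^2/2 = 8*pi**2: Σ (a_n^2+b_n^2) = 8*pi**2/3.

8*pi**2/3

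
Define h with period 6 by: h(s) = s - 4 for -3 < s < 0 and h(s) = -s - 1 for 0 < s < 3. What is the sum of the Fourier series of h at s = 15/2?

s = 15/2 differs from s = 3/2 by 1 full period(s), and the series is 6-periodic.
h is continuous at s = 3/2 with value -5/2, so the series converges to -5/2 there.

-5/2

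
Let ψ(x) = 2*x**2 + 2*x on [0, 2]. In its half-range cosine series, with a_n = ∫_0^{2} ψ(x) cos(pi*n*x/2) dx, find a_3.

-16/(3*pi**2)

a_3 = ∫_0^{2} (2*x**2 + 2*x) cos(3*pi*x/2) dx.
Integrating by parts twice (tabular method), an antiderivative of (2*x**2 + 2*x) cos(3*pi*x/2) is 4*x**2*sin(3*pi*x/2)/(3*pi) + 4*x*sin(3*pi*x/2)/(3*pi) + 16*x*cos(3*pi*x/2)/(9*pi**2) - 32*sin(3*pi*x/2)/(27*pi**3) + 8*cos(3*pi*x/2)/(9*pi**2); evaluating from 0 to 2: ∫_{0}^{2} (2*x**2 + 2*x) cos(3*pi*x/2) dx = (-40/(9*pi**2)) - (8/(9*pi**2)) = -16/(3*pi**2).
Hence a_3 = -16/(3*pi**2).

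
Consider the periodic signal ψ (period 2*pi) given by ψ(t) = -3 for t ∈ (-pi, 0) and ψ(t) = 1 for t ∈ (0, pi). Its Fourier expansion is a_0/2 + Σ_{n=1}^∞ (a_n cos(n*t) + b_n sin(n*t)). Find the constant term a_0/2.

a_0 = 1/pi ∫_{-pi}^{pi} ψ(t) dt = 1/pi · (-2*pi) = -2.
So the constant term a_0/2 = -1.

-1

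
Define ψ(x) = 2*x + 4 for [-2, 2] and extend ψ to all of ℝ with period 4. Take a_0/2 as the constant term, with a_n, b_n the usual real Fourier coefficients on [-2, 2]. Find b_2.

-4/pi

b_2 = 1/2 ∫_{-2}^{2} ψ(x) sin(pi*x) dx.
Integrating by parts (boundary term plus one more integral), an antiderivative of (2*x + 4) sin(pi*x) is -2*x*cos(pi*x)/pi + 2*sin(pi*x)/pi**2 - 4*cos(pi*x)/pi; evaluating from -2 to 2: ∫_{-2}^{2} (2*x + 4) sin(pi*x) dx = (-8/pi) - (0) = -8/pi.
Hence b_2 = (1/2)·(-8/pi) = -4/pi.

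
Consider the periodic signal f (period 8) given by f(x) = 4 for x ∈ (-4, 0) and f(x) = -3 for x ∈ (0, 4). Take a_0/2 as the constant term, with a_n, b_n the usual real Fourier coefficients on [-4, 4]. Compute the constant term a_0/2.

a_0 = 1/4 ∫_{-4}^{4} f(x) dx = 1/4 · (4) = 1.
So the constant term a_0/2 = 1/2.

1/2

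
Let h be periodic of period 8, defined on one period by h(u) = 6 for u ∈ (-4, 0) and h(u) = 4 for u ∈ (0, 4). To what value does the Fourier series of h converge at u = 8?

5

u = 8 differs from u = 0 by 1 full period(s), and the series is 8-periodic.
At u = 0 the one-sided limits are h(0^-) = 6 and h(0^+) = 4.
By Dirichlet's theorem the series converges to their average, [(6) + (4)]/2 = 5.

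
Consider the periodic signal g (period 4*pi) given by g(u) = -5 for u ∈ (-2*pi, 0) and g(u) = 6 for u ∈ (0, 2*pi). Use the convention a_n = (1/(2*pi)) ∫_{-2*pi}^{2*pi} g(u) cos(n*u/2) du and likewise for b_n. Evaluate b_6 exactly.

b_6 = (1/(2*pi)) ∫_{-2*pi}^{2*pi} g(u) sin(3*u) du.
Split the integral at the breakpoints.
Directly, an antiderivative of (-5) sin(3*u) is 5*cos(3*u)/3; evaluating from -2*pi to 0: ∫_{-2*pi}^{0} (-5) sin(3*u) du = (5/3) - (5/3) = 0.
Directly, an antiderivative of (6) sin(3*u) is -2*cos(3*u); evaluating from 0 to 2*pi: ∫_{0}^{2*pi} (6) sin(3*u) du = (-2) - (-2) = 0.
Summing the pieces and multiplying by (1/(2*pi)) gives b_6 = 0.

0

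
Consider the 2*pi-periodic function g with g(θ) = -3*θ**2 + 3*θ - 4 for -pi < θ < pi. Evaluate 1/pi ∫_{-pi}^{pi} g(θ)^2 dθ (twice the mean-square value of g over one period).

1/pi ∫_{-pi}^{pi} g(θ)^2 dθ = 1/pi · (32*pi + 22*pi**3 + 18*pi**5/5) = 32 + 22*pi**2 + 18*pi**4/5.

32 + 22*pi**2 + 18*pi**4/5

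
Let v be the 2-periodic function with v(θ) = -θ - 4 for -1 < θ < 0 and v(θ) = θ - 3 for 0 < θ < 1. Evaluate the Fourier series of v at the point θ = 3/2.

θ = 3/2 differs from θ = -1/2 by 1 full period(s), and the series is 2-periodic.
v is continuous at θ = -1/2 with value -7/2, so the series converges to -7/2 there.

-7/2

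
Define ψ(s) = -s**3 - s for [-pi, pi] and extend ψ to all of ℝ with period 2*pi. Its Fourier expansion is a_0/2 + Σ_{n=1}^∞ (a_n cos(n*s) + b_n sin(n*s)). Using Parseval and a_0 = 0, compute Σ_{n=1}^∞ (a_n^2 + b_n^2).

Parseval: a_0^2/2 + Σ_{n≥1} (a_n^2+b_n^2) = 1/pi ∫_{-pi}^{pi} ψ(s)^2 ds = 2*pi**2*(35 + 42*pi**2 + 15*pi**4)/105.
Subtract a_0^2/2 = 0: Σ (a_n^2+b_n^2) = 2*pi**2*(35 + 42*pi**2 + 15*pi**4)/105.

2*pi**2*(35 + 42*pi**2 + 15*pi**4)/105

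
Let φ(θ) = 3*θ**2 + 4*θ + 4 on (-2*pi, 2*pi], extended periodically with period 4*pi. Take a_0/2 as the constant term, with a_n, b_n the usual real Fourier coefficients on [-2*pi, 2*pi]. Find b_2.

b_2 = (1/(2*pi)) ∫_{-2*pi}^{2*pi} φ(θ) sin(θ) dθ.
Integrating by parts twice (tabular method), an antiderivative of (3*θ**2 + 4*θ + 4) sin(θ) is -3*θ**2*cos(θ) + 6*θ*sin(θ) - 4*θ*cos(θ) + 4*sin(θ) + 2*cos(θ); evaluating from -2*pi to 2*pi: ∫_{-2*pi}^{2*pi} (3*θ**2 + 4*θ + 4) sin(θ) dθ = (-12*pi**2 - 8*pi + 2) - (-12*pi**2 + 2 + 8*pi) = -16*pi.
Hence b_2 = (1/(2*pi))·(-16*pi) = -8.

-8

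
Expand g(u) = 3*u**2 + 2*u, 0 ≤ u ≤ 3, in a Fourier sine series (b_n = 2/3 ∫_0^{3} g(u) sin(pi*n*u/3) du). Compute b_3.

b_3 = 2/3 ∫_0^{3} (3*u**2 + 2*u) sin(pi*u) du.
Integrating by parts twice (tabular method), an antiderivative of (3*u**2 + 2*u) sin(pi*u) is -3*u**2*cos(pi*u)/pi + 6*u*sin(pi*u)/pi**2 - 2*u*cos(pi*u)/pi + 2*sin(pi*u)/pi**2 + 6*cos(pi*u)/pi**3; evaluating from 0 to 3: ∫_{0}^{3} (3*u**2 + 2*u) sin(pi*u) du = (-6/pi**3 + 33/pi) - (6/pi**3) = -12/pi**3 + 33/pi.
Hence b_3 = (2/3)·(-12/pi**3 + 33/pi) = -8/pi**3 + 22/pi.

-8/pi**3 + 22/pi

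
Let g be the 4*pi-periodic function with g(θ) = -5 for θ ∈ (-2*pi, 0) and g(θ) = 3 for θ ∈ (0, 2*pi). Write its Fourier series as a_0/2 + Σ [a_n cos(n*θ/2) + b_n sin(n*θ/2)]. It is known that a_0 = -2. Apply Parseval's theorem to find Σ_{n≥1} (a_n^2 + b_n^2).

Parseval: a_0^2/2 + Σ_{n≥1} (a_n^2+b_n^2) = (1/(2*pi)) ∫_{-2*pi}^{2*pi} g(θ)^2 dθ = 34.
Subtract a_0^2/2 = 2: Σ (a_n^2+b_n^2) = 32.

32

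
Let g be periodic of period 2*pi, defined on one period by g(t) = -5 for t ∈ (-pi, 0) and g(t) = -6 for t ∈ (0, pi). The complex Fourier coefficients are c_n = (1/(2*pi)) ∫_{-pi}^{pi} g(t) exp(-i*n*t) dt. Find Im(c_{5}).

1/(5*pi)

Since g is real-valued, Im(c_{5}) = -(1/(2*pi)) ∫_{-pi}^{pi} g(t) sin(5*t) dt = -b_{5}/2.
Split the integral at the breakpoints.
Directly, an antiderivative of (-5) sin(5*t) is cos(5*t); evaluating from -pi to 0: ∫_{-pi}^{0} (-5) sin(5*t) dt = (1) - (-1) = 2.
Directly, an antiderivative of (-6) sin(5*t) is 6*cos(5*t)/5; evaluating from 0 to pi: ∫_{0}^{pi} (-6) sin(5*t) dt = (-6/5) - (6/5) = -12/5.
So ∫_{-pi}^{pi} g(t) sin(5*t) dt = -2/5.
Hence Im(c_{5}) = (-1/(2*pi))·(-2/5) = 1/(5*pi).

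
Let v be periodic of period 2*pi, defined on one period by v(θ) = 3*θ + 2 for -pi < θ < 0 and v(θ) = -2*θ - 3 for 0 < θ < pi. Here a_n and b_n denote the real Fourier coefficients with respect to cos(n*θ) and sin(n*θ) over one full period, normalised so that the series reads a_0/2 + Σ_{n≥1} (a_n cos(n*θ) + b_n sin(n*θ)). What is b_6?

b_6 = 1/pi ∫_{-pi}^{pi} v(θ) sin(6*θ) dθ.
Split the integral at the breakpoints.
Integrating by parts (boundary term plus one more integral), an antiderivative of (3*θ + 2) sin(6*θ) is -θ*cos(6*θ)/2 + sin(6*θ)/12 - cos(6*θ)/3; evaluating from -pi to 0: ∫_{-pi}^{0} (3*θ + 2) sin(6*θ) dθ = (-1/3) - (-1/3 + pi/2) = -pi/2.
Integrating by parts (boundary term plus one more integral), an antiderivative of (-2*θ - 3) sin(6*θ) is θ*cos(6*θ)/3 - sin(6*θ)/18 + cos(6*θ)/2; evaluating from 0 to pi: ∫_{0}^{pi} (-2*θ - 3) sin(6*θ) dθ = (1/2 + pi/3) - (1/2) = pi/3.
Summing the pieces and multiplying by (1/pi) gives b_6 = -1/6.

-1/6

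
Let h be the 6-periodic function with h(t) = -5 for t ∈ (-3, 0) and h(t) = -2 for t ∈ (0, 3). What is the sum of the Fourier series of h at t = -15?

t = -15 differs from t = -3 by -2 full period(s), and the series is 6-periodic.
At t = -3 the one-sided limits are h(-3^-) = -2 and h(-3^+) = -5.
By Dirichlet's theorem the series converges to their average, [(-2) + (-5)]/2 = -7/2.

-7/2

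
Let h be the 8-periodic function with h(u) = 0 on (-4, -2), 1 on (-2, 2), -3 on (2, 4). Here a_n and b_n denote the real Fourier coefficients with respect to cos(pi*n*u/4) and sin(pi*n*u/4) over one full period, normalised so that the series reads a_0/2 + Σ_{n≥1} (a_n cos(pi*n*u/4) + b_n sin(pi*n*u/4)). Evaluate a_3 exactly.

a_3 = 1/4 ∫_{-4}^{4} h(u) cos(3*pi*u/4) du.
Split the integral at the breakpoints.
∫_{-4}^{-2} (0) cos(3*pi*u/4) du = 0.
Directly, an antiderivative of (1) cos(3*pi*u/4) is 4*sin(3*pi*u/4)/(3*pi); evaluating from -2 to 2: ∫_{-2}^{2} (1) cos(3*pi*u/4) du = (-4/(3*pi)) - (4/(3*pi)) = -8/(3*pi).
Directly, an antiderivative of (-3) cos(3*pi*u/4) is -4*sin(3*pi*u/4)/pi; evaluating from 2 to 4: ∫_{2}^{4} (-3) cos(3*pi*u/4) du = (0) - (4/pi) = -4/pi.
Summing the pieces and multiplying by (1/4) gives a_3 = -5/(3*pi).

-5/(3*pi)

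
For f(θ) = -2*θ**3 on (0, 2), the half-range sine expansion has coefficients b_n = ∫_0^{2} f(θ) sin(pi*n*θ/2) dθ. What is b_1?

-32/pi + 192/pi**3

b_1 = ∫_0^{2} (-2*θ**3) sin(pi*θ/2) dθ.
Integrating by parts three times (tabular method), an antiderivative of (-2*θ**3) sin(pi*θ/2) is 4*θ**3*cos(pi*θ/2)/pi - 24*θ**2*sin(pi*θ/2)/pi**2 - 96*θ*cos(pi*θ/2)/pi**3 + 192*sin(pi*θ/2)/pi**4; evaluating from 0 to 2: ∫_{0}^{2} (-2*θ**3) sin(pi*θ/2) dθ = (-32/pi + 192/pi**3) - (0) = -32/pi + 192/pi**3.
Hence b_1 = -32/pi + 192/pi**3.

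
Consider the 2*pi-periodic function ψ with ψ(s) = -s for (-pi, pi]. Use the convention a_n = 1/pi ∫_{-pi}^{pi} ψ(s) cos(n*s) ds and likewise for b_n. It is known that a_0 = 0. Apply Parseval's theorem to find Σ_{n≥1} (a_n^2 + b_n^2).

Parseval: a_0^2/2 + Σ_{n≥1} (a_n^2+b_n^2) = 1/pi ∫_{-pi}^{pi} ψ(s)^2 ds = 2*pi**2/3.
Subtract a_0^2/2 = 0: Σ (a_n^2+b_n^2) = 2*pi**2/3.

2*pi**2/3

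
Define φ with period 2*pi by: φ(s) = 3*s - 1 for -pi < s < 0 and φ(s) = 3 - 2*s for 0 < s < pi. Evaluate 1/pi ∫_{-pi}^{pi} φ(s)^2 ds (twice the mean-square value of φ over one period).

1/pi ∫_{-pi}^{pi} φ(s)^2 ds = 1/pi · (pi*(-9*pi + 30 + 13*pi**2)/3) = -3*pi + 10 + 13*pi**2/3.

-3*pi + 10 + 13*pi**2/3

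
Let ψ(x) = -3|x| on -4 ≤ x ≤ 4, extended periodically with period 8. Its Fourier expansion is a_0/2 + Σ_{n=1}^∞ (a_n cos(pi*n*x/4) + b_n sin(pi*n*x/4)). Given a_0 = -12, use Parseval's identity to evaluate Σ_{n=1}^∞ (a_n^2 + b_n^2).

Parseval: a_0^2/2 + Σ_{n≥1} (a_n^2+b_n^2) = 1/4 ∫_{-4}^{4} ψ(x)^2 dx = 96.
Subtract a_0^2/2 = 72: Σ (a_n^2+b_n^2) = 24.

24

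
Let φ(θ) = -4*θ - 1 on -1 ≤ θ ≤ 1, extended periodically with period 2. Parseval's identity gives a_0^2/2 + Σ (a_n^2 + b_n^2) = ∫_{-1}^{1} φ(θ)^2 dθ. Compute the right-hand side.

38/3

∫_{-1}^{1} φ(θ)^2 dθ = 38/3.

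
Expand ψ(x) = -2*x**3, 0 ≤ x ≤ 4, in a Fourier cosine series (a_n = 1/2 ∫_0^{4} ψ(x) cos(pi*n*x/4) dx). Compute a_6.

-64/(3*pi**2)

a_6 = 1/2 ∫_0^{4} (-2*x**3) cos(3*pi*x/2) dx.
Integrating by parts three times (tabular method), an antiderivative of (-2*x**3) cos(3*pi*x/2) is -4*x**3*sin(3*pi*x/2)/(3*pi) - 8*x**2*cos(3*pi*x/2)/(3*pi**2) + 32*x*sin(3*pi*x/2)/(9*pi**3) + 64*cos(3*pi*x/2)/(27*pi**4); evaluating from 0 to 4: ∫_{0}^{4} (-2*x**3) cos(3*pi*x/2) dx = (64*(1 - 18*pi**2)/(27*pi**4)) - (64/(27*pi**4)) = -128/(3*pi**2).
Hence a_6 = (1/2)·(-128/(3*pi**2)) = -64/(3*pi**2).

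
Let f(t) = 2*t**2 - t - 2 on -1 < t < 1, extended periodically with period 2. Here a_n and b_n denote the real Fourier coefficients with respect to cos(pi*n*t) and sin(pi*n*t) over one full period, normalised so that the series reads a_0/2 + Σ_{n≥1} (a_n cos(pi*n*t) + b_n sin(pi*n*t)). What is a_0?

-8/3

a_0 = ∫_{-1}^{1} f(t) dt = -8/3.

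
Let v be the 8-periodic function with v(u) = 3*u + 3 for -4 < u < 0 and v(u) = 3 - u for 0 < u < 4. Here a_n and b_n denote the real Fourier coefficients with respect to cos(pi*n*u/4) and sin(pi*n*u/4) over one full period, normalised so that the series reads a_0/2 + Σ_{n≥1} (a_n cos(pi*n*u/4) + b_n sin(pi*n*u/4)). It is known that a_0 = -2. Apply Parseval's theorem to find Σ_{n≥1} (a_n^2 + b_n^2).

Parseval: a_0^2/2 + Σ_{n≥1} (a_n^2+b_n^2) = 1/4 ∫_{-4}^{4} v(u)^2 du = 70/3.
Subtract a_0^2/2 = 2: Σ (a_n^2+b_n^2) = 64/3.

64/3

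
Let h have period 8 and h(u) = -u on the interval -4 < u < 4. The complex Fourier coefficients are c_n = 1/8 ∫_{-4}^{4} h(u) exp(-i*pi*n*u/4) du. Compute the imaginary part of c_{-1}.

-4/pi

Since h is real-valued, Im(c_{-1}) = -1/8 ∫_{-4}^{4} h(u) sin(-pi*u/4) du = b_{1}/2.
h is odd and sin(-pi*u/4) is odd, so the integrand is even: ∫_{-4}^{4} h(u) sin(-pi*u/4) du = 2∫_0^{4} h(u) sin(-pi*u/4) du.
Integrating by parts (boundary term plus one more integral), an antiderivative of (-u) sin(-pi*u/4) is -4*u*cos(pi*u/4)/pi + 16*sin(pi*u/4)/pi**2; evaluating from 0 to 4: ∫_{0}^{4} (-u) sin(-pi*u/4) du = (16/pi) - (0) = 16/pi.
So ∫_{-4}^{4} h(u) sin(-pi*u/4) du = 32/pi.
Hence Im(c_{-1}) = (-1/8)·(32/pi) = -4/pi.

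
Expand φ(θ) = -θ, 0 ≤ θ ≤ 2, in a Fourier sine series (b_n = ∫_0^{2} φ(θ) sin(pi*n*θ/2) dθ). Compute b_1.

b_1 = ∫_0^{2} (-θ) sin(pi*θ/2) dθ.
Integrating by parts (boundary term plus one more integral), an antiderivative of (-θ) sin(pi*θ/2) is 2*θ*cos(pi*θ/2)/pi - 4*sin(pi*θ/2)/pi**2; evaluating from 0 to 2: ∫_{0}^{2} (-θ) sin(pi*θ/2) dθ = (-4/pi) - (0) = -4/pi.
Hence b_1 = -4/pi.

-4/pi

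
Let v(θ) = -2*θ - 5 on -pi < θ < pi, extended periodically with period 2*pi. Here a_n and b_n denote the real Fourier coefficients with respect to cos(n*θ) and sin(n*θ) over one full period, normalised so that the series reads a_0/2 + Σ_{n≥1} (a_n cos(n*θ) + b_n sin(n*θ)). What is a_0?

-10

a_0 = 1/pi ∫_{-pi}^{pi} v(θ) dθ = 1/pi · (-10*pi) = -10.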